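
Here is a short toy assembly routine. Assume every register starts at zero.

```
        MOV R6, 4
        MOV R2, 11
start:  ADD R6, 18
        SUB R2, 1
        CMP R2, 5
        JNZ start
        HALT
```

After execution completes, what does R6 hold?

112

after MOV R6, 4: R6=4
after MOV R2, 11: R2=11
after ADD R6, 18: R6=4+18=22
after SUB R2, 1: R2=11-1=10
CMP R2, 5  (cmp 10,5)
JNZ start: taken
after ADD R6, 18: R6=22+18=40
after SUB R2, 1: R2=10-1=9
CMP R2, 5  (cmp 9,5)
JNZ start: taken
after ADD R6, 18: R6=40+18=58
after SUB R2, 1: R2=9-1=8
CMP R2, 5  (cmp 8,5)
JNZ start: taken
after ADD R6, 18: R6=58+18=76
after SUB R2, 1: R2=8-1=7
CMP R2, 5  (cmp 7,5)
JNZ start: taken
after ADD R6, 18: R6=76+18=94
after SUB R2, 1: R2=7-1=6
CMP R2, 5  (cmp 6,5)
JNZ start: taken
after ADD R6, 18: R6=94+18=112
after SUB R2, 1: R2=6-1=5
CMP R2, 5  (cmp 5,5)
JNZ start: not taken
halt.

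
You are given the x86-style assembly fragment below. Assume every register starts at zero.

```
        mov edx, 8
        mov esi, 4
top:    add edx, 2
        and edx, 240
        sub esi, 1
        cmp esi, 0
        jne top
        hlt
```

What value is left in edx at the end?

0

after mov edx, 8: edx=8
after mov esi, 4: esi=4
after add edx, 2: edx=8+2=10
after and edx, 240: edx=10&240=0
after sub esi, 1: esi=4-1=3
cmp esi, 0  (cmp 3,0)
jne top: taken
after add edx, 2: edx=0+2=2
after and edx, 240: edx=2&240=0
after sub esi, 1: esi=3-1=2
cmp esi, 0  (cmp 2,0)
jne top: taken
after add edx, 2: edx=0+2=2
after and edx, 240: edx=2&240=0
after sub esi, 1: esi=2-1=1
cmp esi, 0  (cmp 1,0)
jne top: taken
after add edx, 2: edx=0+2=2
after and edx, 240: edx=2&240=0
after sub esi, 1: esi=1-1=0
cmp esi, 0  (cmp 0,0)
jne top: not taken
halt.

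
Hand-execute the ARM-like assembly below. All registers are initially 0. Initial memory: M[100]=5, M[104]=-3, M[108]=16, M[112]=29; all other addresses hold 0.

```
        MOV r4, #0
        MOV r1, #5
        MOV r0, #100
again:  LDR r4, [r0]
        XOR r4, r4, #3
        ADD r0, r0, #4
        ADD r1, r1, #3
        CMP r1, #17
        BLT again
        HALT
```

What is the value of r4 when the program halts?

r4=0
r1=5
r0=100
r4=M[100]=5
r4=5^3=6
r0=100+4=104
r1=5+3=8
CMP r1, #17  (cmp 8,17)
BLT again: taken
r4=M[104]=-3
r4=(-3)^3=-2
r0=104+4=108
r1=8+3=11
CMP r1, #17  (cmp 11,17)
BLT again: taken
r4=M[108]=16
r4=16^3=19
r0=108+4=112
r1=11+3=14
CMP r1, #17  (cmp 14,17)
BLT again: taken
r4=M[112]=29
r4=29^3=30
r0=112+4=116
r1=14+3=17
CMP r1, #17  (cmp 17,17)
BLT again: not taken
halt.

30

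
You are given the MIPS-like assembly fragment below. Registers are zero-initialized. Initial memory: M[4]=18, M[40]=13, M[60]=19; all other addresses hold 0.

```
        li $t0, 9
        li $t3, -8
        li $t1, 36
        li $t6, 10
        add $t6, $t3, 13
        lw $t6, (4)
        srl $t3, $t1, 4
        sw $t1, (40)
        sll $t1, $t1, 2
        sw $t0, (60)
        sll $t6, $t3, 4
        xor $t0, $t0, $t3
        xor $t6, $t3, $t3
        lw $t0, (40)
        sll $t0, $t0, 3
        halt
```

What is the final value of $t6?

0

li $t0, 9 → $t0=9
li $t3, -8 → $t3=-8
li $t1, 36 → $t1=36
li $t6, 10 → $t6=10
add $t6, $t3, 13 → $t6=(-8)+13=5
lw $t6, (4) → $t6=M[4]=18
srl $t3, $t1, 4 → $t3=36>>4=2
sw $t1, (40) → M[40]=36
sll $t1, $t1, 2 → $t1=36<<2=144
sw $t0, (60) → M[60]=9
sll $t6, $t3, 4 → $t6=2<<4=32
xor $t0, $t0, $t3 → $t0=9^2=11
xor $t6, $t3, $t3 → $t6=2^2=0
lw $t0, (40) → $t0=M[40]=36
sll $t0, $t0, 3 → $t0=36<<3=288
halt.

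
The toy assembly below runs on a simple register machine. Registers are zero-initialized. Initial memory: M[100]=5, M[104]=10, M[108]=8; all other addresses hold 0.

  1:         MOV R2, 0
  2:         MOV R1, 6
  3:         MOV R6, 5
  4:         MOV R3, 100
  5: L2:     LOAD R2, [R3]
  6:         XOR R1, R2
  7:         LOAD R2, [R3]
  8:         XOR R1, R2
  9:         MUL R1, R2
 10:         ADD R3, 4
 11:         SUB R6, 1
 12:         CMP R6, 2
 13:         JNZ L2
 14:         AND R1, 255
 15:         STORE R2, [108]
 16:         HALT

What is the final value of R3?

MOV R2, 0 → R2=0
MOV R1, 6 → R1=6
MOV R6, 5 → R6=5
MOV R3, 100 → R3=100
LOAD R2, [R3] → R2=M[100]=5
XOR R1, R2 → R1=6^5=3
LOAD R2, [R3] → R2=M[100]=5
XOR R1, R2 → R1=3^5=6
MUL R1, R2 → R1=6*5=30
ADD R3, 4 → R3=100+4=104
SUB R6, 1 → R6=5-1=4
CMP R6, 2  (cmp 4,2)
JNZ L2: taken
LOAD R2, [R3] → R2=M[104]=10
XOR R1, R2 → R1=30^10=20
LOAD R2, [R3] → R2=M[104]=10
XOR R1, R2 → R1=20^10=30
MUL R1, R2 → R1=30*10=300
ADD R3, 4 → R3=104+4=108
SUB R6, 1 → R6=4-1=3
CMP R6, 2  (cmp 3,2)
JNZ L2: taken
LOAD R2, [R3] → R2=M[108]=8
XOR R1, R2 → R1=300^8=292
LOAD R2, [R3] → R2=M[108]=8
XOR R1, R2 → R1=292^8=300
MUL R1, R2 → R1=300*8=2400
ADD R3, 4 → R3=108+4=112
SUB R6, 1 → R6=3-1=2
CMP R6, 2  (cmp 2,2)
JNZ L2: not taken
AND R1, 255 → R1=2400&255=96
STORE R2, [108] → M[108]=8
halt.

112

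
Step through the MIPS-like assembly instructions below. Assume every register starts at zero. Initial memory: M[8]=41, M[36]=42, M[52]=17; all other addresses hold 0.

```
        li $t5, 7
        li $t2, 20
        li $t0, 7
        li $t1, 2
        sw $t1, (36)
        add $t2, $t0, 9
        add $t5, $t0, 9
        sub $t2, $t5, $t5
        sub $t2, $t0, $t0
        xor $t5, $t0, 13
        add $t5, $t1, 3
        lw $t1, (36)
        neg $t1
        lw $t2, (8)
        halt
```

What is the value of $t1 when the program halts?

$t5=7
$t2=20
$t0=7
$t1=2
sw $t1, (36) → M[36]=2
$t2=7+9=16
$t5=7+9=16
$t2=16-16=0
$t2=7-7=0
$t5=7^13=10
$t5=2+3=5
$t1=M[36]=2
$t1=-(2)=-2
$t2=M[8]=41
halt.

-2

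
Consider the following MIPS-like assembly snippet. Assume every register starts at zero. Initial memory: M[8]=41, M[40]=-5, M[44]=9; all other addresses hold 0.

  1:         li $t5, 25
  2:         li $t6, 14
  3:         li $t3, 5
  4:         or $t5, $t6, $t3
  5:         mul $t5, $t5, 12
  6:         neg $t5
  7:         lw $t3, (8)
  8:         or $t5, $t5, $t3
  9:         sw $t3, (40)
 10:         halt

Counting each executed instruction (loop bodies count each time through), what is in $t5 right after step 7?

-180

li $t5, 25 → $t5=25
li $t6, 14 → $t6=14
li $t3, 5 → $t3=5
or $t5, $t6, $t3 → $t5=14|5=15
mul $t5, $t5, 12 → $t5=15*12=180
neg $t5 → $t5=-(180)=-180
lw $t3, (8) → $t3=M[8]=41
After step 7: $t5 = -180.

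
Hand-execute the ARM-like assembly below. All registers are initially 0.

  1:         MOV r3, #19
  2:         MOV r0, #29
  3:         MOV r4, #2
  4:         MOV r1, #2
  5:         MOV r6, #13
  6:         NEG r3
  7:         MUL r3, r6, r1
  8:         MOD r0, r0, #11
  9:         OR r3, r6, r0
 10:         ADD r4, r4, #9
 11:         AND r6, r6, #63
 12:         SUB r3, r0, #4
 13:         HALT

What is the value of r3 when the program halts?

3

after MOV r3, #19: r3=19
after MOV r0, #29: r0=29
after MOV r4, #2: r4=2
after MOV r1, #2: r1=2
after MOV r6, #13: r6=13
after NEG r3: r3=-(19)=-19
after MUL r3, r6, r1: r3=13*2=26
after MOD r0, r0, #11: r0=29%11=7
after OR r3, r6, r0: r3=13|7=15
after ADD r4, r4, #9: r4=2+9=11
after AND r6, r6, #63: r6=13&63=13
after SUB r3, r0, #4: r3=7-4=3
halt.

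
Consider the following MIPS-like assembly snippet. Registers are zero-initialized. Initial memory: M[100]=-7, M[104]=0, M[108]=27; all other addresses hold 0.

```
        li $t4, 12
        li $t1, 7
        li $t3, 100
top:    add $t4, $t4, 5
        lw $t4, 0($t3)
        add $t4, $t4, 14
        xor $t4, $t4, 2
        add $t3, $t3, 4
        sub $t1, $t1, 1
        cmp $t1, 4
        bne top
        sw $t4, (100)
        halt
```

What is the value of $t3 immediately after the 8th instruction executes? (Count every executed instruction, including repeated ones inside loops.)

104

after li $t4, 12: $t4=12
after li $t1, 7: $t1=7
after li $t3, 100: $t3=100
after add $t4, $t4, 5: $t4=12+5=17
after lw $t4, 0($t3): $t4=M[100]=-7
after add $t4, $t4, 14: $t4=(-7)+14=7
after xor $t4, $t4, 2: $t4=7^2=5
after add $t3, $t3, 4: $t3=100+4=104
After step 8: $t3 = 104.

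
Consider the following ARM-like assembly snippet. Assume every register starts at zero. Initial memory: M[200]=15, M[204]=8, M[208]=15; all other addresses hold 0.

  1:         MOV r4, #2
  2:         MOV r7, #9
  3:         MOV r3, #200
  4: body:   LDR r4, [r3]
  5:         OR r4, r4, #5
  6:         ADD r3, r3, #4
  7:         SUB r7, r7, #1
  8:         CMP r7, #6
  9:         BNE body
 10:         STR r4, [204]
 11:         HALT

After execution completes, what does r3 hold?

212

r4=2
r7=9
r3=200
r4=M[200]=15
r4=15|5=15
r3=200+4=204
r7=9-1=8
CMP r7, #6  (cmp 8,6)
BNE body: taken
r4=M[204]=8
r4=8|5=13
r3=204+4=208
r7=8-1=7
CMP r7, #6  (cmp 7,6)
BNE body: taken
r4=M[208]=15
r4=15|5=15
r3=208+4=212
r7=7-1=6
CMP r7, #6  (cmp 6,6)
BNE body: not taken
STR r4, [204] → M[204]=15
halt.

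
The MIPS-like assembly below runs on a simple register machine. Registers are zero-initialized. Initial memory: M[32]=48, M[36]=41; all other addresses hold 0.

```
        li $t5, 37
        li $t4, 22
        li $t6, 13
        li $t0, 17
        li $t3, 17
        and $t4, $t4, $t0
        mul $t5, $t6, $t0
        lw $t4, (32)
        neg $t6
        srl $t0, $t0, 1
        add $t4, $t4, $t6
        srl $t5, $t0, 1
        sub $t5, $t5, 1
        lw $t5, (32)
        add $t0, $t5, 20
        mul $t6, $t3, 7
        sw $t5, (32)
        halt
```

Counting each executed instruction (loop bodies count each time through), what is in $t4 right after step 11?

35

after li $t5, 37: $t5=37
after li $t4, 22: $t4=22
after li $t6, 13: $t6=13
after li $t0, 17: $t0=17
after li $t3, 17: $t3=17
after and $t4, $t4, $t0: $t4=22&17=16
after mul $t5, $t6, $t0: $t5=13*17=221
after lw $t4, (32): $t4=M[32]=48
after neg $t6: $t6=-(13)=-13
after srl $t0, $t0, 1: $t0=17>>1=8
after add $t4, $t4, $t6: $t4=48+(-13)=35
After step 11: $t4 = 35.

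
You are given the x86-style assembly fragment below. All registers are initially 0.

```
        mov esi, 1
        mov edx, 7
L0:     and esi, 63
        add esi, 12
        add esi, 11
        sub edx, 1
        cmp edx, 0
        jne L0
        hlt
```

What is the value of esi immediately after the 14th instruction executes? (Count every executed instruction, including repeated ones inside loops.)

47

esi=1
edx=7
esi=1&63=1
esi=1+12=13
esi=13+11=24
edx=7-1=6
cmp edx, 0  (cmp 6,0)
jne L0: taken
esi=24&63=24
esi=24+12=36
esi=36+11=47
edx=6-1=5
cmp edx, 0  (cmp 5,0)
jne L0: taken
After step 14: esi = 47.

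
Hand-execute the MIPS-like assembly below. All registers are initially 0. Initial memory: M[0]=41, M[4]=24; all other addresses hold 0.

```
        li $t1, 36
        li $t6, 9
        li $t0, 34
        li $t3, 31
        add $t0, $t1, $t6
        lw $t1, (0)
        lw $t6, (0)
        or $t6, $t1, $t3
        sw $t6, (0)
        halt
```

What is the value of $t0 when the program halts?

45

after li $t1, 36: $t1=36
after li $t6, 9: $t6=9
after li $t0, 34: $t0=34
after li $t3, 31: $t3=31
after add $t0, $t1, $t6: $t0=36+9=45
after lw $t1, (0): $t1=M[0]=41
after lw $t6, (0): $t6=M[0]=41
after or $t6, $t1, $t3: $t6=41|31=63
sw $t6, (0) → M[0]=63
halt.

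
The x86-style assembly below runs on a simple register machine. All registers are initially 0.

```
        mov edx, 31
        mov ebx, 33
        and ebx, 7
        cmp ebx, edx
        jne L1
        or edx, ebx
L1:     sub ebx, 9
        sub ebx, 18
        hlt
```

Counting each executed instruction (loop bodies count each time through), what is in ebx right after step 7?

-26

after mov edx, 31: edx=31
after mov ebx, 33: ebx=33
after and ebx, 7: ebx=33&7=1
cmp ebx, edx  (cmp 1,31)
jne L1: taken
after sub ebx, 9: ebx=1-9=-8
after sub ebx, 18: ebx=(-8)-18=-26
After step 7: ebx = -26.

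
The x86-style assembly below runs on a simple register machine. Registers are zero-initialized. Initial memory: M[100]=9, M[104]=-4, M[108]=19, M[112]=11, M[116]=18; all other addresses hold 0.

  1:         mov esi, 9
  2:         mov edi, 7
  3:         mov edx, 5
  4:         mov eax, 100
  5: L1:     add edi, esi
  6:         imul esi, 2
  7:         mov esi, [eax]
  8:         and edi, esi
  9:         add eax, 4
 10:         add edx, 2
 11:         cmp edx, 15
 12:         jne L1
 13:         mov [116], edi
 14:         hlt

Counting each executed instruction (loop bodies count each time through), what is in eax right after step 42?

esi=9
edi=7
edx=5
eax=100
edi=7+9=16
esi=9*2=18
esi=M[100]=9
edi=16&9=0
eax=100+4=104
edx=5+2=7
cmp edx, 15  (cmp 7,15)
jne L1: taken
edi=0+9=9
esi=9*2=18
esi=M[104]=-4
edi=9&(-4)=8
eax=104+4=108
edx=7+2=9
cmp edx, 15  (cmp 9,15)
jne L1: taken
edi=8+(-4)=4
esi=(-4)*2=-8
esi=M[108]=19
edi=4&19=0
eax=108+4=112
edx=9+2=11
cmp edx, 15  (cmp 11,15)
jne L1: taken
edi=0+19=19
esi=19*2=38
esi=M[112]=11
edi=19&11=3
eax=112+4=116
edx=11+2=13
cmp edx, 15  (cmp 13,15)
jne L1: taken
edi=3+11=14
esi=11*2=22
esi=M[116]=18
edi=14&18=2
eax=116+4=120
edx=13+2=15
After step 42: eax = 120.

120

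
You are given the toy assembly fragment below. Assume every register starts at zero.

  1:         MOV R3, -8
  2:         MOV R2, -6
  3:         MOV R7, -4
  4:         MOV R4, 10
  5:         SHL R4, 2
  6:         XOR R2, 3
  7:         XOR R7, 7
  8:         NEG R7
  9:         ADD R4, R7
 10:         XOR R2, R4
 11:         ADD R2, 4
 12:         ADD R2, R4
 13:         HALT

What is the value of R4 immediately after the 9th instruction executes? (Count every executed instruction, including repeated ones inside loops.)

45

after MOV R3, -8: R3=-8
after MOV R2, -6: R2=-6
after MOV R7, -4: R7=-4
after MOV R4, 10: R4=10
after SHL R4, 2: R4=10<<2=40
after XOR R2, 3: R2=(-6)^3=-7
after XOR R7, 7: R7=(-4)^7=-5
after NEG R7: R7=-(-5)=5
after ADD R4, R7: R4=40+5=45
After step 9: R4 = 45.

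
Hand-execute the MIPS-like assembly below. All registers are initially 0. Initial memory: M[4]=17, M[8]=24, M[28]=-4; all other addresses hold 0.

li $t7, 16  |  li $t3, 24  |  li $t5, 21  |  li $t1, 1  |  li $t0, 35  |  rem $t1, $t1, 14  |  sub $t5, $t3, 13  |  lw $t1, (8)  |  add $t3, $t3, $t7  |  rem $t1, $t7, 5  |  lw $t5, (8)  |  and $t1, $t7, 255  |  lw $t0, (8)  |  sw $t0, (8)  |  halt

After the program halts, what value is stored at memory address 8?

after li $t7, 16: $t7=16
after li $t3, 24: $t3=24
after li $t5, 21: $t5=21
after li $t1, 1: $t1=1
after li $t0, 35: $t0=35
after rem $t1, $t1, 14: $t1=1%14=1
after sub $t5, $t3, 13: $t5=24-13=11
after lw $t1, (8): $t1=M[8]=24
after add $t3, $t3, $t7: $t3=24+16=40
after rem $t1, $t7, 5: $t1=16%5=1
after lw $t5, (8): $t5=M[8]=24
after and $t1, $t7, 255: $t1=16&255=16
after lw $t0, (8): $t0=M[8]=24
sw $t0, (8) → M[8]=24
halt.

24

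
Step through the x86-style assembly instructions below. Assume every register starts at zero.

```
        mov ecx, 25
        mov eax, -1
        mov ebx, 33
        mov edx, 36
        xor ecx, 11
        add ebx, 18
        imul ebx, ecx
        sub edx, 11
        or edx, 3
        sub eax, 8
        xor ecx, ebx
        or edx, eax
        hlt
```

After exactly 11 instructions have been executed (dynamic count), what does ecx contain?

mov ecx, 25 → ecx=25
mov eax, -1 → eax=-1
mov ebx, 33 → ebx=33
mov edx, 36 → edx=36
xor ecx, 11 → ecx=25^11=18
add ebx, 18 → ebx=33+18=51
imul ebx, ecx → ebx=51*18=918
sub edx, 11 → edx=36-11=25
or edx, 3 → edx=25|3=27
sub eax, 8 → eax=(-1)-8=-9
xor ecx, ebx → ecx=18^918=900
After step 11: ecx = 900.

900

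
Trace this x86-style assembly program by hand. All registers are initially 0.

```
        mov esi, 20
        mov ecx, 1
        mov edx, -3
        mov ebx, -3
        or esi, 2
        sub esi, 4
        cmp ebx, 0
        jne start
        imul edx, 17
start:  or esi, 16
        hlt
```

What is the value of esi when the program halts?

18

esi=20
ecx=1
edx=-3
ebx=-3
esi=20|2=22
esi=22-4=18
cmp ebx, 0  (cmp -3,0)
jne start: taken
esi=18|16=18
halt.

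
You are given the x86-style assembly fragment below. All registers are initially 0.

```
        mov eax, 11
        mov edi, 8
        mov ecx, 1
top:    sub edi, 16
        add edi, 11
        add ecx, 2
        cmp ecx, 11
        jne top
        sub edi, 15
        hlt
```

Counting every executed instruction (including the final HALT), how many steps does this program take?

after mov eax, 11: eax=11
after mov edi, 8: edi=8
after mov ecx, 1: ecx=1
after sub edi, 16: edi=8-16=-8
after add edi, 11: edi=(-8)+11=3
after add ecx, 2: ecx=1+2=3
cmp ecx, 11  (cmp 3,11)
jne top: taken
after sub edi, 16: edi=3-16=-13
after add edi, 11: edi=(-13)+11=-2
after add ecx, 2: ecx=3+2=5
cmp ecx, 11  (cmp 5,11)
jne top: taken
after sub edi, 16: edi=(-2)-16=-18
after add edi, 11: edi=(-18)+11=-7
after add ecx, 2: ecx=5+2=7
cmp ecx, 11  (cmp 7,11)
jne top: taken
after sub edi, 16: edi=(-7)-16=-23
after add edi, 11: edi=(-23)+11=-12
after add ecx, 2: ecx=7+2=9
cmp ecx, 11  (cmp 9,11)
jne top: taken
after sub edi, 16: edi=(-12)-16=-28
after add edi, 11: edi=(-28)+11=-17
after add ecx, 2: ecx=9+2=11
cmp ecx, 11  (cmp 11,11)
jne top: not taken
after sub edi, 15: edi=(-17)-15=-32
halt.
Total executed instructions: 30.

30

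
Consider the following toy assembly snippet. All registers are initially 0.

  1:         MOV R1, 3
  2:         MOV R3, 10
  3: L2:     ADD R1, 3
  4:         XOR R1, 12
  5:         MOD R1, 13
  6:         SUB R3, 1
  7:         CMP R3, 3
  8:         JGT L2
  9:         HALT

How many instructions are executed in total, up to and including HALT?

after MOV R1, 3: R1=3
after MOV R3, 10: R3=10
after ADD R1, 3: R1=3+3=6
after XOR R1, 12: R1=6^12=10
after MOD R1, 13: R1=10%13=10
after SUB R3, 1: R3=10-1=9
CMP R3, 3  (cmp 9,3)
JGT L2: taken
after ADD R1, 3: R1=10+3=13
after XOR R1, 12: R1=13^12=1
after MOD R1, 13: R1=1%13=1
after SUB R3, 1: R3=9-1=8
CMP R3, 3  (cmp 8,3)
JGT L2: taken
after ADD R1, 3: R1=1+3=4
after XOR R1, 12: R1=4^12=8
after MOD R1, 13: R1=8%13=8
after SUB R3, 1: R3=8-1=7
CMP R3, 3  (cmp 7,3)
JGT L2: taken
after ADD R1, 3: R1=8+3=11
after XOR R1, 12: R1=11^12=7
after MOD R1, 13: R1=7%13=7
after SUB R3, 1: R3=7-1=6
CMP R3, 3  (cmp 6,3)
JGT L2: taken
after ADD R1, 3: R1=7+3=10
after XOR R1, 12: R1=10^12=6
after MOD R1, 13: R1=6%13=6
after SUB R3, 1: R3=6-1=5
CMP R3, 3  (cmp 5,3)
JGT L2: taken
after ADD R1, 3: R1=6+3=9
after XOR R1, 12: R1=9^12=5
after MOD R1, 13: R1=5%13=5
after SUB R3, 1: R3=5-1=4
CMP R3, 3  (cmp 4,3)
JGT L2: taken
after ADD R1, 3: R1=5+3=8
after XOR R1, 12: R1=8^12=4
after MOD R1, 13: R1=4%13=4
after SUB R3, 1: R3=4-1=3
CMP R3, 3  (cmp 3,3)
JGT L2: not taken
halt.
Total executed instructions: 45.

45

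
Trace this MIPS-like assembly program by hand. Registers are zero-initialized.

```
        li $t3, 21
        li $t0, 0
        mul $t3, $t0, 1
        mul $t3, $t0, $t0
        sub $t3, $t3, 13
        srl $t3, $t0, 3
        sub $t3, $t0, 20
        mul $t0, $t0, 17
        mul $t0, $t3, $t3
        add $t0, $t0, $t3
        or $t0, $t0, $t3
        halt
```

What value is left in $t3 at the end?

$t3=21
$t0=0
$t3=0*1=0
$t3=0*0=0
$t3=0-13=-13
$t3=0>>3=0
$t3=0-20=-20
$t0=0*17=0
$t0=(-20)*(-20)=400
$t0=400+(-20)=380
$t0=380|(-20)=-4
halt.

-20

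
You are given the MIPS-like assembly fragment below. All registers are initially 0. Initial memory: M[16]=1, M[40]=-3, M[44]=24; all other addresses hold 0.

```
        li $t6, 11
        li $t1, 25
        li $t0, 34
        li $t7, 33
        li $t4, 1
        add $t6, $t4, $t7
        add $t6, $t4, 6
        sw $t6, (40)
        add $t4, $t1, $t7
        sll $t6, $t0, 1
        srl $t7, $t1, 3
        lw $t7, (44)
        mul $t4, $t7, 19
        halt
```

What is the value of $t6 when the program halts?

68

li $t6, 11 → $t6=11
li $t1, 25 → $t1=25
li $t0, 34 → $t0=34
li $t7, 33 → $t7=33
li $t4, 1 → $t4=1
add $t6, $t4, $t7 → $t6=1+33=34
add $t6, $t4, 6 → $t6=1+6=7
sw $t6, (40) → M[40]=7
add $t4, $t1, $t7 → $t4=25+33=58
sll $t6, $t0, 1 → $t6=34<<1=68
srl $t7, $t1, 3 → $t7=25>>3=3
lw $t7, (44) → $t7=M[44]=24
mul $t4, $t7, 19 → $t4=24*19=456
halt.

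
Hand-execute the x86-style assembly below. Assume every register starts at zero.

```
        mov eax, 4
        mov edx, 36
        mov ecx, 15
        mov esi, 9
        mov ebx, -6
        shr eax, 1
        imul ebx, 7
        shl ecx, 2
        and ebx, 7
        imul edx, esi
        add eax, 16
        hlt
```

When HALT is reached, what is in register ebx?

after mov eax, 4: eax=4
after mov edx, 36: edx=36
after mov ecx, 15: ecx=15
after mov esi, 9: esi=9
after mov ebx, -6: ebx=-6
after shr eax, 1: eax=4>>1=2
after imul ebx, 7: ebx=(-6)*7=-42
after shl ecx, 2: ecx=15<<2=60
after and ebx, 7: ebx=(-42)&7=6
after imul edx, esi: edx=36*9=324
after add eax, 16: eax=2+16=18
halt.

6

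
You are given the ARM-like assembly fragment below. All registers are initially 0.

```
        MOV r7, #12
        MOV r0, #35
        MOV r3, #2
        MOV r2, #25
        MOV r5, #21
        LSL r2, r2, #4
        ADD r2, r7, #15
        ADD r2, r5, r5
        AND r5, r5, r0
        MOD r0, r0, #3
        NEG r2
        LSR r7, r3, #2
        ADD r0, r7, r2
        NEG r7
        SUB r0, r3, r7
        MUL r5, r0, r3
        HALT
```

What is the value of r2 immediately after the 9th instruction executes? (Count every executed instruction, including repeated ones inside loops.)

MOV r7, #12 → r7=12
MOV r0, #35 → r0=35
MOV r3, #2 → r3=2
MOV r2, #25 → r2=25
MOV r5, #21 → r5=21
LSL r2, r2, #4 → r2=25<<4=400
ADD r2, r7, #15 → r2=12+15=27
ADD r2, r5, r5 → r2=21+21=42
AND r5, r5, r0 → r5=21&35=1
After step 9: r2 = 42.

42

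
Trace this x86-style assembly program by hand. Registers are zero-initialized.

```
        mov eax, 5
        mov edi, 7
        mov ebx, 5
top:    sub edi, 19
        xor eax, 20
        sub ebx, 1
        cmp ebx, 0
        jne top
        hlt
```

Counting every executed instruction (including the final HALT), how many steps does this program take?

after mov eax, 5: eax=5
after mov edi, 7: edi=7
after mov ebx, 5: ebx=5
after sub edi, 19: edi=7-19=-12
after xor eax, 20: eax=5^20=17
after sub ebx, 1: ebx=5-1=4
cmp ebx, 0  (cmp 4,0)
jne top: taken
after sub edi, 19: edi=(-12)-19=-31
after xor eax, 20: eax=17^20=5
after sub ebx, 1: ebx=4-1=3
cmp ebx, 0  (cmp 3,0)
jne top: taken
after sub edi, 19: edi=(-31)-19=-50
after xor eax, 20: eax=5^20=17
after sub ebx, 1: ebx=3-1=2
cmp ebx, 0  (cmp 2,0)
jne top: taken
after sub edi, 19: edi=(-50)-19=-69
after xor eax, 20: eax=17^20=5
after sub ebx, 1: ebx=2-1=1
cmp ebx, 0  (cmp 1,0)
jne top: taken
after sub edi, 19: edi=(-69)-19=-88
after xor eax, 20: eax=5^20=17
after sub ebx, 1: ebx=1-1=0
cmp ebx, 0  (cmp 0,0)
jne top: not taken
halt.
Total executed instructions: 29.

29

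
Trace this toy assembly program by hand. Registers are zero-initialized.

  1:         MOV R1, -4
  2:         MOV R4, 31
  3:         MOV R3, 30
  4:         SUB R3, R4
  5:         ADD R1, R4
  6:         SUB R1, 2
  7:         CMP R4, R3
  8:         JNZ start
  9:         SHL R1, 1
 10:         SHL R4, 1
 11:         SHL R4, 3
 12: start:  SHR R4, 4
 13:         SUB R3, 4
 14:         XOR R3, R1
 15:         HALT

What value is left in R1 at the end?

R1=-4
R4=31
R3=30
R3=30-31=-1
R1=(-4)+31=27
R1=27-2=25
CMP R4, R3  (cmp 31,-1)
JNZ start: taken
R4=31>>4=1
R3=(-1)-4=-5
R3=(-5)^25=-30
halt.

25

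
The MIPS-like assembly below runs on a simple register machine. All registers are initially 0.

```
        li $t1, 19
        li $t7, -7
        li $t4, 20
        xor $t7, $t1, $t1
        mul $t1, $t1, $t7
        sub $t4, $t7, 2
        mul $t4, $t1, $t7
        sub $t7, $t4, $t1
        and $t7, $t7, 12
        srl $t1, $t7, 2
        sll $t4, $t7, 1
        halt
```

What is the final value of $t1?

0

after li $t1, 19: $t1=19
after li $t7, -7: $t7=-7
after li $t4, 20: $t4=20
after xor $t7, $t1, $t1: $t7=19^19=0
after mul $t1, $t1, $t7: $t1=19*0=0
after sub $t4, $t7, 2: $t4=0-2=-2
after mul $t4, $t1, $t7: $t4=0*0=0
after sub $t7, $t4, $t1: $t7=0-0=0
after and $t7, $t7, 12: $t7=0&12=0
after srl $t1, $t7, 2: $t1=0>>2=0
after sll $t4, $t7, 1: $t4=0<<1=0
halt.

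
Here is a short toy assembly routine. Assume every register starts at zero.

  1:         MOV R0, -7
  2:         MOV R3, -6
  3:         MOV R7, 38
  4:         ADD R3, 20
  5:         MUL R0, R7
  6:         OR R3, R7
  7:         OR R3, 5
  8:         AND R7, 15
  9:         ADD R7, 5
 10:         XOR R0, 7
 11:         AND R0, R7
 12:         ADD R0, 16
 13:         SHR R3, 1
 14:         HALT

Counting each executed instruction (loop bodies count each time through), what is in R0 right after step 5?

after MOV R0, -7: R0=-7
after MOV R3, -6: R3=-6
after MOV R7, 38: R7=38
after ADD R3, 20: R3=(-6)+20=14
after MUL R0, R7: R0=(-7)*38=-266
After step 5: R0 = -266.

-266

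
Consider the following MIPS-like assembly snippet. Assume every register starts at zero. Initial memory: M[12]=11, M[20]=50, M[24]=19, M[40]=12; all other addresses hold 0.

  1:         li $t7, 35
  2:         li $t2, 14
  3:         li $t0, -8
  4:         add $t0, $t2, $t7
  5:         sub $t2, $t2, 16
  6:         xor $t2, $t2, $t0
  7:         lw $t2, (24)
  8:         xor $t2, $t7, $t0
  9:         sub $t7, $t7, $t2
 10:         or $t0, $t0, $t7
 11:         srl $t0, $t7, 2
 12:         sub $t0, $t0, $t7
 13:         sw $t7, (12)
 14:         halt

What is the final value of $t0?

-13

$t7=35
$t2=14
$t0=-8
$t0=14+35=49
$t2=14-16=-2
$t2=(-2)^49=-49
$t2=M[24]=19
$t2=35^49=18
$t7=35-18=17
$t0=49|17=49
$t0=17>>2=4
$t0=4-17=-13
sw $t7, (12) → M[12]=17
halt.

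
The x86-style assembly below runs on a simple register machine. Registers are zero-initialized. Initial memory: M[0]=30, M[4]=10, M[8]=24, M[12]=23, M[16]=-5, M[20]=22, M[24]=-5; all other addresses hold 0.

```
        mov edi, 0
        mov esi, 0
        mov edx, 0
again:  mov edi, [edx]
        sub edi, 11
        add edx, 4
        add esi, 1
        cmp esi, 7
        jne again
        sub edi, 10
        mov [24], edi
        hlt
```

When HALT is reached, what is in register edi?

after mov edi, 0: edi=0
after mov esi, 0: esi=0
after mov edx, 0: edx=0
after mov edi, [edx]: edi=M[0]=30
after sub edi, 11: edi=30-11=19
after add edx, 4: edx=0+4=4
after add esi, 1: esi=0+1=1
cmp esi, 7  (cmp 1,7)
jne again: taken
after mov edi, [edx]: edi=M[4]=10
after sub edi, 11: edi=10-11=-1
after add edx, 4: edx=4+4=8
after add esi, 1: esi=1+1=2
cmp esi, 7  (cmp 2,7)
jne again: taken
after mov edi, [edx]: edi=M[8]=24
after sub edi, 11: edi=24-11=13
after add edx, 4: edx=8+4=12
after add esi, 1: esi=2+1=3
cmp esi, 7  (cmp 3,7)
jne again: taken
after mov edi, [edx]: edi=M[12]=23
after sub edi, 11: edi=23-11=12
after add edx, 4: edx=12+4=16
after add esi, 1: esi=3+1=4
cmp esi, 7  (cmp 4,7)
jne again: taken
after mov edi, [edx]: edi=M[16]=-5
after sub edi, 11: edi=(-5)-11=-16
after add edx, 4: edx=16+4=20
after add esi, 1: esi=4+1=5
cmp esi, 7  (cmp 5,7)
jne again: taken
after mov edi, [edx]: edi=M[20]=22
after sub edi, 11: edi=22-11=11
after add edx, 4: edx=20+4=24
after add esi, 1: esi=5+1=6
cmp esi, 7  (cmp 6,7)
jne again: taken
after mov edi, [edx]: edi=M[24]=-5
after sub edi, 11: edi=(-5)-11=-16
after add edx, 4: edx=24+4=28
after add esi, 1: esi=6+1=7
cmp esi, 7  (cmp 7,7)
jne again: not taken
after sub edi, 10: edi=(-16)-10=-26
mov [24], edi → M[24]=-26
halt.

-26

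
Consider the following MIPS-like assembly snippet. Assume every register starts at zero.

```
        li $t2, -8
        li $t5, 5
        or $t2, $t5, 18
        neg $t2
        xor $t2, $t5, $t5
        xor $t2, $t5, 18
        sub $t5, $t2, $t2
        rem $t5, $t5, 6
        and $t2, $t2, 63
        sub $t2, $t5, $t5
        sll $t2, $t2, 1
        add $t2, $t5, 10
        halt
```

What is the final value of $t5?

after li $t2, -8: $t2=-8
after li $t5, 5: $t5=5
after or $t2, $t5, 18: $t2=5|18=23
after neg $t2: $t2=-(23)=-23
after xor $t2, $t5, $t5: $t2=5^5=0
after xor $t2, $t5, 18: $t2=5^18=23
after sub $t5, $t2, $t2: $t5=23-23=0
after rem $t5, $t5, 6: $t5=0%6=0
after and $t2, $t2, 63: $t2=23&63=23
after sub $t2, $t5, $t5: $t2=0-0=0
after sll $t2, $t2, 1: $t2=0<<1=0
after add $t2, $t5, 10: $t2=0+10=10
halt.

0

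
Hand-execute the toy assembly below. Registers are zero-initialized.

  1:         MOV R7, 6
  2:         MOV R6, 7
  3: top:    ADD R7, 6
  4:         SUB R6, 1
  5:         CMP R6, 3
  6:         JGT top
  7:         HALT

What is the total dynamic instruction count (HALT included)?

19

R7=6
R6=7
R7=6+6=12
R6=7-1=6
CMP R6, 3  (cmp 6,3)
JGT top: taken
R7=12+6=18
R6=6-1=5
CMP R6, 3  (cmp 5,3)
JGT top: taken
R7=18+6=24
R6=5-1=4
CMP R6, 3  (cmp 4,3)
JGT top: taken
R7=24+6=30
R6=4-1=3
CMP R6, 3  (cmp 3,3)
JGT top: not taken
halt.
Total executed instructions: 19.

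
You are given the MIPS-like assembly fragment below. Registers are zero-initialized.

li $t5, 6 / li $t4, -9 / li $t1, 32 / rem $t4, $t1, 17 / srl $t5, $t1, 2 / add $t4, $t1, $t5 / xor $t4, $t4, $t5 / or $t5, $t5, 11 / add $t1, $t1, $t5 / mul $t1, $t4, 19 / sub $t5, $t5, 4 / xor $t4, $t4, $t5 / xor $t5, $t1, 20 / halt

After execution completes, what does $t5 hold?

628

li $t5, 6 → $t5=6
li $t4, -9 → $t4=-9
li $t1, 32 → $t1=32
rem $t4, $t1, 17 → $t4=32%17=15
srl $t5, $t1, 2 → $t5=32>>2=8
add $t4, $t1, $t5 → $t4=32+8=40
xor $t4, $t4, $t5 → $t4=40^8=32
or $t5, $t5, 11 → $t5=8|11=11
add $t1, $t1, $t5 → $t1=32+11=43
mul $t1, $t4, 19 → $t1=32*19=608
sub $t5, $t5, 4 → $t5=11-4=7
xor $t4, $t4, $t5 → $t4=32^7=39
xor $t5, $t1, 20 → $t5=608^20=628
halt.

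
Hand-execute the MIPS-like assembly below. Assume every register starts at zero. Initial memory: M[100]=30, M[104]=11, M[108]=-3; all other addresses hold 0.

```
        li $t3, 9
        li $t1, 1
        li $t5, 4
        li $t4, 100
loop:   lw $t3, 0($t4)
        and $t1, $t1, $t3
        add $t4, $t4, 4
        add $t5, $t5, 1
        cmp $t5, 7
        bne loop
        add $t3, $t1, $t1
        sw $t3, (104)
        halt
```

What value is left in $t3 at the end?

0

li $t3, 9 → $t3=9
li $t1, 1 → $t1=1
li $t5, 4 → $t5=4
li $t4, 100 → $t4=100
lw $t3, 0($t4) → $t3=M[100]=30
and $t1, $t1, $t3 → $t1=1&30=0
add $t4, $t4, 4 → $t4=100+4=104
add $t5, $t5, 1 → $t5=4+1=5
cmp $t5, 7  (cmp 5,7)
bne loop: taken
lw $t3, 0($t4) → $t3=M[104]=11
and $t1, $t1, $t3 → $t1=0&11=0
add $t4, $t4, 4 → $t4=104+4=108
add $t5, $t5, 1 → $t5=5+1=6
cmp $t5, 7  (cmp 6,7)
bne loop: taken
lw $t3, 0($t4) → $t3=M[108]=-3
and $t1, $t1, $t3 → $t1=0&(-3)=0
add $t4, $t4, 4 → $t4=108+4=112
add $t5, $t5, 1 → $t5=6+1=7
cmp $t5, 7  (cmp 7,7)
bne loop: not taken
add $t3, $t1, $t1 → $t3=0+0=0
sw $t3, (104) → M[104]=0
halt.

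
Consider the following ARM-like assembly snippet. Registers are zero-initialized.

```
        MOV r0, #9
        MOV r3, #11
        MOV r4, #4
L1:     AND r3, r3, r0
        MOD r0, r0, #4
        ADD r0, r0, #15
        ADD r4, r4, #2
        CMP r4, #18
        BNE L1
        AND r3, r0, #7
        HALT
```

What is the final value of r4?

after MOV r0, #9: r0=9
after MOV r3, #11: r3=11
after MOV r4, #4: r4=4
after AND r3, r3, r0: r3=11&9=9
after MOD r0, r0, #4: r0=9%4=1
after ADD r0, r0, #15: r0=1+15=16
after ADD r4, r4, #2: r4=4+2=6
CMP r4, #18  (cmp 6,18)
BNE L1: taken
after AND r3, r3, r0: r3=9&16=0
after MOD r0, r0, #4: r0=16%4=0
after ADD r0, r0, #15: r0=0+15=15
after ADD r4, r4, #2: r4=6+2=8
CMP r4, #18  (cmp 8,18)
BNE L1: taken
after AND r3, r3, r0: r3=0&15=0
after MOD r0, r0, #4: r0=15%4=3
after ADD r0, r0, #15: r0=3+15=18
after ADD r4, r4, #2: r4=8+2=10
CMP r4, #18  (cmp 10,18)
BNE L1: taken
after AND r3, r3, r0: r3=0&18=0
after MOD r0, r0, #4: r0=18%4=2
after ADD r0, r0, #15: r0=2+15=17
after ADD r4, r4, #2: r4=10+2=12
CMP r4, #18  (cmp 12,18)
BNE L1: taken
after AND r3, r3, r0: r3=0&17=0
after MOD r0, r0, #4: r0=17%4=1
after ADD r0, r0, #15: r0=1+15=16
after ADD r4, r4, #2: r4=12+2=14
CMP r4, #18  (cmp 14,18)
BNE L1: taken
after AND r3, r3, r0: r3=0&16=0
after MOD r0, r0, #4: r0=16%4=0
after ADD r0, r0, #15: r0=0+15=15
after ADD r4, r4, #2: r4=14+2=16
CMP r4, #18  (cmp 16,18)
BNE L1: taken
after AND r3, r3, r0: r3=0&15=0
after MOD r0, r0, #4: r0=15%4=3
after ADD r0, r0, #15: r0=3+15=18
after ADD r4, r4, #2: r4=16+2=18
CMP r4, #18  (cmp 18,18)
BNE L1: not taken
after AND r3, r0, #7: r3=18&7=2
halt.

18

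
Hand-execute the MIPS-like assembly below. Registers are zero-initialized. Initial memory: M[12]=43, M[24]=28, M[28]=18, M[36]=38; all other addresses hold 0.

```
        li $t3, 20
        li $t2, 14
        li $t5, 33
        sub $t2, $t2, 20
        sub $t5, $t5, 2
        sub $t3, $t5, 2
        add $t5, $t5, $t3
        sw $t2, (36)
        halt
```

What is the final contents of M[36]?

li $t3, 20 → $t3=20
li $t2, 14 → $t2=14
li $t5, 33 → $t5=33
sub $t2, $t2, 20 → $t2=14-20=-6
sub $t5, $t5, 2 → $t5=33-2=31
sub $t3, $t5, 2 → $t3=31-2=29
add $t5, $t5, $t3 → $t5=31+29=60
sw $t2, (36) → M[36]=-6
halt.

-6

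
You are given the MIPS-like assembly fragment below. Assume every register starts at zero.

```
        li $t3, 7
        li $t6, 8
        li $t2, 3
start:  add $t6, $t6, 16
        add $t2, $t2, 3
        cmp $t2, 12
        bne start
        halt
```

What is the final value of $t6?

$t3=7
$t6=8
$t2=3
$t6=8+16=24
$t2=3+3=6
cmp $t2, 12  (cmp 6,12)
bne start: taken
$t6=24+16=40
$t2=6+3=9
cmp $t2, 12  (cmp 9,12)
bne start: taken
$t6=40+16=56
$t2=9+3=12
cmp $t2, 12  (cmp 12,12)
bne start: not taken
halt.

56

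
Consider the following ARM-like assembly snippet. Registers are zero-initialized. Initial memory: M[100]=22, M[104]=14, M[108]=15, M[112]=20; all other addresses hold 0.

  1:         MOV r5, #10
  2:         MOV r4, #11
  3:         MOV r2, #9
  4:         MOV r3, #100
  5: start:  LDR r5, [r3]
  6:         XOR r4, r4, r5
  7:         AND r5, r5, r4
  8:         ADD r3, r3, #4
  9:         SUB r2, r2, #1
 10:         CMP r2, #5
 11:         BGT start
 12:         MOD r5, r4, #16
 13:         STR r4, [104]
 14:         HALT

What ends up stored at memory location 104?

8

MOV r5, #10 → r5=10
MOV r4, #11 → r4=11
MOV r2, #9 → r2=9
MOV r3, #100 → r3=100
LDR r5, [r3] → r5=M[100]=22
XOR r4, r4, r5 → r4=11^22=29
AND r5, r5, r4 → r5=22&29=20
ADD r3, r3, #4 → r3=100+4=104
SUB r2, r2, #1 → r2=9-1=8
CMP r2, #5  (cmp 8,5)
BGT start: taken
LDR r5, [r3] → r5=M[104]=14
XOR r4, r4, r5 → r4=29^14=19
AND r5, r5, r4 → r5=14&19=2
ADD r3, r3, #4 → r3=104+4=108
SUB r2, r2, #1 → r2=8-1=7
CMP r2, #5  (cmp 7,5)
BGT start: taken
LDR r5, [r3] → r5=M[108]=15
XOR r4, r4, r5 → r4=19^15=28
AND r5, r5, r4 → r5=15&28=12
ADD r3, r3, #4 → r3=108+4=112
SUB r2, r2, #1 → r2=7-1=6
CMP r2, #5  (cmp 6,5)
BGT start: taken
LDR r5, [r3] → r5=M[112]=20
XOR r4, r4, r5 → r4=28^20=8
AND r5, r5, r4 → r5=20&8=0
ADD r3, r3, #4 → r3=112+4=116
SUB r2, r2, #1 → r2=6-1=5
CMP r2, #5  (cmp 5,5)
BGT start: not taken
MOD r5, r4, #16 → r5=8%16=8
STR r4, [104] → M[104]=8
halt.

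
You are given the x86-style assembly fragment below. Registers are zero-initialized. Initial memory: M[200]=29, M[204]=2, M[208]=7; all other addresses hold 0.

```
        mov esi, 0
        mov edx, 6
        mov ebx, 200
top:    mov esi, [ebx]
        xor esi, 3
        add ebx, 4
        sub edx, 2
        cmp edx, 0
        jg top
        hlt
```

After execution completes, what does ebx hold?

esi=0
edx=6
ebx=200
esi=M[200]=29
esi=29^3=30
ebx=200+4=204
edx=6-2=4
cmp edx, 0  (cmp 4,0)
jg top: taken
esi=M[204]=2
esi=2^3=1
ebx=204+4=208
edx=4-2=2
cmp edx, 0  (cmp 2,0)
jg top: taken
esi=M[208]=7
esi=7^3=4
ebx=208+4=212
edx=2-2=0
cmp edx, 0  (cmp 0,0)
jg top: not taken
halt.

212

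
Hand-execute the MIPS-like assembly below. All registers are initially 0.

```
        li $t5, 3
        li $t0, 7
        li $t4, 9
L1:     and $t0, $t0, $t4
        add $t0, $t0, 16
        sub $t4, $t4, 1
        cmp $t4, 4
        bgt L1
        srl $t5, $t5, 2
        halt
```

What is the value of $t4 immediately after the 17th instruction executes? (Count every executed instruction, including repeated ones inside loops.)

$t5=3
$t0=7
$t4=9
$t0=7&9=1
$t0=1+16=17
$t4=9-1=8
cmp $t4, 4  (cmp 8,4)
bgt L1: taken
$t0=17&8=0
$t0=0+16=16
$t4=8-1=7
cmp $t4, 4  (cmp 7,4)
bgt L1: taken
$t0=16&7=0
$t0=0+16=16
$t4=7-1=6
cmp $t4, 4  (cmp 6,4)
After step 17: $t4 = 6.

6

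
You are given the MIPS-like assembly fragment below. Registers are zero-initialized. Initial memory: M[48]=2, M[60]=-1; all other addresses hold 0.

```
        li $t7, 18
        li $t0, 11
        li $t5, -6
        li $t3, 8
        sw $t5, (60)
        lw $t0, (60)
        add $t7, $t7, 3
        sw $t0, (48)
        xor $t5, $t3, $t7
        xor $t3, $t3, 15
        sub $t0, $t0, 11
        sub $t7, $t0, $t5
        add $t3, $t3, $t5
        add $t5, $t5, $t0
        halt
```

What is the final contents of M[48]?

$t7=18
$t0=11
$t5=-6
$t3=8
sw $t5, (60) → M[60]=-6
$t0=M[60]=-6
$t7=18+3=21
sw $t0, (48) → M[48]=-6
$t5=8^21=29
$t3=8^15=7
$t0=(-6)-11=-17
$t7=(-17)-29=-46
$t3=7+29=36
$t5=29+(-17)=12
halt.

-6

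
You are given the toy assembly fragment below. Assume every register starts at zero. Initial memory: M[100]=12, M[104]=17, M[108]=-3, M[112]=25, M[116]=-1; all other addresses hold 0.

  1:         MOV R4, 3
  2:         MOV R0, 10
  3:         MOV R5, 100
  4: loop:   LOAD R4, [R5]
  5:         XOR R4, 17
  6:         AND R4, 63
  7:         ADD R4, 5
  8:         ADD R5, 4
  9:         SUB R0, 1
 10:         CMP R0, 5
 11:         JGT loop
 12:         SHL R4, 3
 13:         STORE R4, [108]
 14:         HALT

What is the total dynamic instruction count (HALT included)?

MOV R4, 3 → R4=3
MOV R0, 10 → R0=10
MOV R5, 100 → R5=100
LOAD R4, [R5] → R4=M[100]=12
XOR R4, 17 → R4=12^17=29
AND R4, 63 → R4=29&63=29
ADD R4, 5 → R4=29+5=34
ADD R5, 4 → R5=100+4=104
SUB R0, 1 → R0=10-1=9
CMP R0, 5  (cmp 9,5)
JGT loop: taken
LOAD R4, [R5] → R4=M[104]=17
XOR R4, 17 → R4=17^17=0
AND R4, 63 → R4=0&63=0
ADD R4, 5 → R4=0+5=5
ADD R5, 4 → R5=104+4=108
SUB R0, 1 → R0=9-1=8
CMP R0, 5  (cmp 8,5)
JGT loop: taken
LOAD R4, [R5] → R4=M[108]=-3
XOR R4, 17 → R4=(-3)^17=-20
AND R4, 63 → R4=(-20)&63=44
ADD R4, 5 → R4=44+5=49
ADD R5, 4 → R5=108+4=112
SUB R0, 1 → R0=8-1=7
CMP R0, 5  (cmp 7,5)
JGT loop: taken
LOAD R4, [R5] → R4=M[112]=25
XOR R4, 17 → R4=25^17=8
AND R4, 63 → R4=8&63=8
ADD R4, 5 → R4=8+5=13
ADD R5, 4 → R5=112+4=116
SUB R0, 1 → R0=7-1=6
CMP R0, 5  (cmp 6,5)
JGT loop: taken
LOAD R4, [R5] → R4=M[116]=-1
XOR R4, 17 → R4=(-1)^17=-18
AND R4, 63 → R4=(-18)&63=46
ADD R4, 5 → R4=46+5=51
ADD R5, 4 → R5=116+4=120
SUB R0, 1 → R0=6-1=5
CMP R0, 5  (cmp 5,5)
JGT loop: not taken
SHL R4, 3 → R4=51<<3=408
STORE R4, [108] → M[108]=408
halt.
Total executed instructions: 46.

46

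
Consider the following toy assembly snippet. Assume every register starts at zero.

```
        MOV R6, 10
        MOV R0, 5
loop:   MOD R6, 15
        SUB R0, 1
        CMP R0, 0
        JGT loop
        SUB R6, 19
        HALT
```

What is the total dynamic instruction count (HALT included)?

after MOV R6, 10: R6=10
after MOV R0, 5: R0=5
after MOD R6, 15: R6=10%15=10
after SUB R0, 1: R0=5-1=4
CMP R0, 0  (cmp 4,0)
JGT loop: taken
after MOD R6, 15: R6=10%15=10
after SUB R0, 1: R0=4-1=3
CMP R0, 0  (cmp 3,0)
JGT loop: taken
after MOD R6, 15: R6=10%15=10
after SUB R0, 1: R0=3-1=2
CMP R0, 0  (cmp 2,0)
JGT loop: taken
after MOD R6, 15: R6=10%15=10
after SUB R0, 1: R0=2-1=1
CMP R0, 0  (cmp 1,0)
JGT loop: taken
after MOD R6, 15: R6=10%15=10
after SUB R0, 1: R0=1-1=0
CMP R0, 0  (cmp 0,0)
JGT loop: not taken
after SUB R6, 19: R6=10-19=-9
halt.
Total executed instructions: 24.

24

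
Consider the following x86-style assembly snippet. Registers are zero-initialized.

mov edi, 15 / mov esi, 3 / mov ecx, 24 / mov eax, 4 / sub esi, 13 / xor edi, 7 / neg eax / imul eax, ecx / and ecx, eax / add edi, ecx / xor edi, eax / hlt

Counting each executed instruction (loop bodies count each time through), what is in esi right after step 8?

after mov edi, 15: edi=15
after mov esi, 3: esi=3
after mov ecx, 24: ecx=24
after mov eax, 4: eax=4
after sub esi, 13: esi=3-13=-10
after xor edi, 7: edi=15^7=8
after neg eax: eax=-(4)=-4
after imul eax, ecx: eax=(-4)*24=-96
After step 8: esi = -10.

-10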